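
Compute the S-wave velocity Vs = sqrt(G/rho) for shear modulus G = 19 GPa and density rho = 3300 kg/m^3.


Convert G to Pa: G = 19e9 Pa
Compute G/rho = 19e9 / 3300 = 5757575.7576
Vs = sqrt(5757575.7576) = 2399.49 m/s

2399.49


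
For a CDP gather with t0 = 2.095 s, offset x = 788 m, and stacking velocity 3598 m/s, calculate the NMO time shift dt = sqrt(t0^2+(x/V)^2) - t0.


x/Vnmo = 788/3598 = 0.219011
(x/Vnmo)^2 = 0.047966
t0^2 = 4.389025
sqrt(4.389025 + 0.047966) = 2.106417
dt = 2.106417 - 2.095 = 0.011417

0.011417


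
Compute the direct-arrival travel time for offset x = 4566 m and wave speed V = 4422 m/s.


t = x / V
= 4566 / 4422
= 1.0326 s

1.0326


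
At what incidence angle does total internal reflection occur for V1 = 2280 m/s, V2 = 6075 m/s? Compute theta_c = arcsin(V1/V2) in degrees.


V1/V2 = 2280/6075 = 0.375309
theta_c = arcsin(0.375309) = 22.0434 degrees

22.0434


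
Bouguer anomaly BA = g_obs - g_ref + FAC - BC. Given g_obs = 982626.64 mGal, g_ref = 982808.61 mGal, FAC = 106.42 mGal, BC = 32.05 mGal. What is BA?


BA = g_obs - g_ref + FAC - BC
= 982626.64 - 982808.61 + 106.42 - 32.05
= -107.6 mGal

-107.6


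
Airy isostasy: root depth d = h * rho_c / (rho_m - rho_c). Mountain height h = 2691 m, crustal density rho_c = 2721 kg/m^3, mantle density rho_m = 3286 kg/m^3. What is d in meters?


rho_m - rho_c = 3286 - 2721 = 565
d = 2691 * 2721 / 565
= 7322211 / 565
= 12959.67 m

12959.67


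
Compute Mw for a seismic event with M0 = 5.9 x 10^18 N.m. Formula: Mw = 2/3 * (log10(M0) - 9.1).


log10(M0) = log10(5.9 x 10^18) = 18.7709
Mw = 2/3 * (18.7709 - 9.1)
= 2/3 * 9.6709
= 6.45

6.45


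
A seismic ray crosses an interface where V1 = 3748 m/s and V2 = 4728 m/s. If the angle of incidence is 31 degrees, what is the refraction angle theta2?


sin(theta1) = sin(31 deg) = 0.515038
sin(theta2) = V2/V1 * sin(theta1) = 4728/3748 * 0.515038 = 0.649707
theta2 = arcsin(0.649707) = 40.5195 degrees

40.5195


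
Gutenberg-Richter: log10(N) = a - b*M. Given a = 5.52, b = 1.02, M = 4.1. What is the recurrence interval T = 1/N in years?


log10(N) = 5.52 - 1.02*4.1 = 1.338
N = 10^1.338 = 21.777098
T = 1/N = 1/21.777098 = 0.0459 years

0.0459


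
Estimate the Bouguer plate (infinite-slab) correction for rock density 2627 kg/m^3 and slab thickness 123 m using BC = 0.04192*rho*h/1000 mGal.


BC = 0.04192 * rho * h / 1000
= 0.04192 * 2627 * 123 / 1000
= 13.5452 mGal

13.5452


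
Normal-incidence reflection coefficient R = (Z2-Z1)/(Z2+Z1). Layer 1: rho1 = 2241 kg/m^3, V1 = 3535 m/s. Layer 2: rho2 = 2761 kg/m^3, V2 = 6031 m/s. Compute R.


Z1 = 2241 * 3535 = 7921935
Z2 = 2761 * 6031 = 16651591
R = (16651591 - 7921935) / (16651591 + 7921935) = 8729656 / 24573526 = 0.3552

0.3552


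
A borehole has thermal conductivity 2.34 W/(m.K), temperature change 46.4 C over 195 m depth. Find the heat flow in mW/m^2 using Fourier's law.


q = k * dT / dz * 1000
= 2.34 * 46.4 / 195 * 1000
= 0.5568 * 1000
= 556.8 mW/m^2

556.8


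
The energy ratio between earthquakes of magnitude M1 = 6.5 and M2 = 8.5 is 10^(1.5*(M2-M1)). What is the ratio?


M2 - M1 = 8.5 - 6.5 = 2.0
1.5 * 2.0 = 3.0
ratio = 10^3.0 = 1000.0

1000.0


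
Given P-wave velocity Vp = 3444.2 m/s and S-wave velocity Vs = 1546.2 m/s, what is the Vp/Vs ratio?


Vp/Vs = 3444.2 / 1546.2
= 2.2275

2.2275


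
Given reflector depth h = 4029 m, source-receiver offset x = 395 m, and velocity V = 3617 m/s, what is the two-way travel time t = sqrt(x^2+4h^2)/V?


x^2 + 4h^2 = 395^2 + 4*4029^2 = 156025 + 64931364 = 65087389
sqrt(65087389) = 8067.6756
t = 8067.6756 / 3617 = 2.2305 s

2.2305


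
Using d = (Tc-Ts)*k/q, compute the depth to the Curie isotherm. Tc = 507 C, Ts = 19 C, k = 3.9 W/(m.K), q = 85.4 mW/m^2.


T_Curie - T_surf = 507 - 19 = 488 C
Convert q to W/m^2: 85.4 mW/m^2 = 0.0854 W/m^2
d = 488 * 3.9 / 0.0854 = 22285.71 m

22285.71


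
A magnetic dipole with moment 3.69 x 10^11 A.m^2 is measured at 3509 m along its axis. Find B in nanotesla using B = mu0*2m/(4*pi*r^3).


m = 3.69 x 10^11 = 369000000000 A.m^2
2m = 738000000000 A.m^2
r^3 = 3509^3 = 43206601229
B = (4pi*10^-7) * 738000000000 / (4*pi * 43206601229) * 1e9
= 927398.15134 / 542950164030.44 * 1e9
= 1708.0723 nT

1708.0723


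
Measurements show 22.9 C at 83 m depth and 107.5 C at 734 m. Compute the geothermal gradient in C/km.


dT = 107.5 - 22.9 = 84.6 C
dz = 734 - 83 = 651 m
gradient = dT/dz * 1000 = 84.6/651 * 1000 = 129.9539 C/km

129.9539


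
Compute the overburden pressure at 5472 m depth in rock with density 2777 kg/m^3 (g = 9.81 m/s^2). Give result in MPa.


P = rho * g * z / 1e6
= 2777 * 9.81 * 5472 / 1e6
= 149070248.64 / 1e6
= 149.0702 MPa

149.0702


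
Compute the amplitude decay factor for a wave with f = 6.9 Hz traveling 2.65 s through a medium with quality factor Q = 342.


pi*f*t/Q = pi*6.9*2.65/342 = 0.167965
A/A0 = exp(-0.167965) = 0.845383

0.845383


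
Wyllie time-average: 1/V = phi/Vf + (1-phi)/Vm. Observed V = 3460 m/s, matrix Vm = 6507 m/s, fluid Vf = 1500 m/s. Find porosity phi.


1/V - 1/Vm = 1/3460 - 1/6507 = 0.00013534
1/Vf - 1/Vm = 1/1500 - 1/6507 = 0.00051299
phi = 0.00013534 / 0.00051299 = 0.2638

0.2638


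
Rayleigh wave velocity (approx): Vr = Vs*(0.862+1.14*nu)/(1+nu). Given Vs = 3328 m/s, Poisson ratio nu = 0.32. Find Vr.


Numerator factor = 0.862 + 1.14*0.32 = 1.2268
Denominator = 1 + 0.32 = 1.32
Vr = 3328 * 1.2268 / 1.32 = 3093.02 m/s

3093.02


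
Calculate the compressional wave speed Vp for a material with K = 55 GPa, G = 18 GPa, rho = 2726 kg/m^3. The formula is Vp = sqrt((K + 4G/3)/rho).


First compute the effective modulus:
K + 4G/3 = 55e9 + 4*18e9/3 = 79000000000.0 Pa
Then divide by density:
79000000000.0 / 2726 = 28980190.7557 Pa/(kg/m^3)
Take the square root:
Vp = sqrt(28980190.7557) = 5383.33 m/s

5383.33


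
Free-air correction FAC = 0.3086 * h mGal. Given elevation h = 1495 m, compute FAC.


FAC = 0.3086 * h
= 0.3086 * 1495
= 461.357 mGal

461.357


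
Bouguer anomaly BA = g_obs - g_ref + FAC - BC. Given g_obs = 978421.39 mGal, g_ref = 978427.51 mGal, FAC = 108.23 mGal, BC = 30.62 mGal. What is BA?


BA = g_obs - g_ref + FAC - BC
= 978421.39 - 978427.51 + 108.23 - 30.62
= 71.49 mGal

71.49


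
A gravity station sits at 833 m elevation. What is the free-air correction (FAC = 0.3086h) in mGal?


FAC = 0.3086 * h
= 0.3086 * 833
= 257.0638 mGal

257.0638


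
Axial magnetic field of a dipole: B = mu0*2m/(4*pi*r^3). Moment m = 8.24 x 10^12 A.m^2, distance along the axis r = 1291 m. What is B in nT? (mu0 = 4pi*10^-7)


m = 8.24 x 10^12 = 8240000000000 A.m^2
2m = 16480000000000 A.m^2
r^3 = 1291^3 = 2151685171
B = (4pi*10^-7) * 16480000000000 / (4*pi * 2151685171) * 1e9
= 20709378.772464 / 27038873304.21 * 1e9
= 765911.3063 nT

765911.3063


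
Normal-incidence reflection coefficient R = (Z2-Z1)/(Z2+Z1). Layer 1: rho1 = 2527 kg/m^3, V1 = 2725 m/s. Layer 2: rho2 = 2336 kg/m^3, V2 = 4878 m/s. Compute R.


Z1 = 2527 * 2725 = 6886075
Z2 = 2336 * 4878 = 11395008
R = (11395008 - 6886075) / (11395008 + 6886075) = 4508933 / 18281083 = 0.2466

0.2466


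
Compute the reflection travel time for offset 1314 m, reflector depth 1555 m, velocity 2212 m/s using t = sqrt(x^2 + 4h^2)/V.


x^2 + 4h^2 = 1314^2 + 4*1555^2 = 1726596 + 9672100 = 11398696
sqrt(11398696) = 3376.1955
t = 3376.1955 / 2212 = 1.5263 s

1.5263


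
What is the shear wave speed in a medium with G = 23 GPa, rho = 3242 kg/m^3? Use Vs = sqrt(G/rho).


Convert G to Pa: G = 23e9 Pa
Compute G/rho = 23e9 / 3242 = 7094386.1814
Vs = sqrt(7094386.1814) = 2663.53 m/s

2663.53


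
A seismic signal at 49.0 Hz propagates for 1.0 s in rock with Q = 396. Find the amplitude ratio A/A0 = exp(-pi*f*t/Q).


pi*f*t/Q = pi*49.0*1.0/396 = 0.388732
A/A0 = exp(-0.388732) = 0.677916

0.677916


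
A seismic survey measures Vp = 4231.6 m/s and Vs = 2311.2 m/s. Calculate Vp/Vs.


Vp/Vs = 4231.6 / 2311.2
= 1.8309

1.8309


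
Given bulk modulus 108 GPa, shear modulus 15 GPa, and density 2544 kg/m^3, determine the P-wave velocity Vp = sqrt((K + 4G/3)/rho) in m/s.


First compute the effective modulus:
K + 4G/3 = 108e9 + 4*15e9/3 = 128000000000.0 Pa
Then divide by density:
128000000000.0 / 2544 = 50314465.4088 Pa/(kg/m^3)
Take the square root:
Vp = sqrt(50314465.4088) = 7093.27 m/s

7093.27


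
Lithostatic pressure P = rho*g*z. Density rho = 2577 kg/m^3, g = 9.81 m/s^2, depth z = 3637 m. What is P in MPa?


P = rho * g * z / 1e6
= 2577 * 9.81 * 3637 / 1e6
= 91944705.69 / 1e6
= 91.9447 MPa

91.9447


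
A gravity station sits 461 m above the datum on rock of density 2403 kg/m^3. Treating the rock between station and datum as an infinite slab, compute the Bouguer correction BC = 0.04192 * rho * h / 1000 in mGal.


BC = 0.04192 * rho * h / 1000
= 0.04192 * 2403 * 461 / 1000
= 46.4383 mGal

46.4383


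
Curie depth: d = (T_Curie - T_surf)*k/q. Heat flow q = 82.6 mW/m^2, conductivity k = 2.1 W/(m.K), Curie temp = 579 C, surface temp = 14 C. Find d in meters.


T_Curie - T_surf = 579 - 14 = 565 C
Convert q to W/m^2: 82.6 mW/m^2 = 0.0826 W/m^2
d = 565 * 2.1 / 0.0826 = 14364.41 m

14364.41


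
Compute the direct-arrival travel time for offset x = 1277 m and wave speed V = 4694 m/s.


t = x / V
= 1277 / 4694
= 0.272 s

0.272


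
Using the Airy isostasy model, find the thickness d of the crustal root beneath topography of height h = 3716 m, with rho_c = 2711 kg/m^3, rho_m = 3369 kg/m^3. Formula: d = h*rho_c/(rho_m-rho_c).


rho_m - rho_c = 3369 - 2711 = 658
d = 3716 * 2711 / 658
= 10074076 / 658
= 15310.15 m

15310.15


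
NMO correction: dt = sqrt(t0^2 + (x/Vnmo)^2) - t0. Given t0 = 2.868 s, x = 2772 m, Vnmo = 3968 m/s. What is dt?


x/Vnmo = 2772/3968 = 0.698589
(x/Vnmo)^2 = 0.488026
t0^2 = 8.225424
sqrt(8.225424 + 0.488026) = 2.951855
dt = 2.951855 - 2.868 = 0.083855

0.083855


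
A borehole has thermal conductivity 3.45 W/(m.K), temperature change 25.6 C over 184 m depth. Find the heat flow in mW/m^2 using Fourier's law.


q = k * dT / dz * 1000
= 3.45 * 25.6 / 184 * 1000
= 0.48 * 1000
= 480.0 mW/m^2

480.0


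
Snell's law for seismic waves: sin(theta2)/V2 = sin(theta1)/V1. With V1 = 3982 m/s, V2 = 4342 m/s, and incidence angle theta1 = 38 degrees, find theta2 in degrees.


sin(theta1) = sin(38 deg) = 0.615661
sin(theta2) = V2/V1 * sin(theta1) = 4342/3982 * 0.615661 = 0.671321
theta2 = arcsin(0.671321) = 42.1691 degrees

42.1691


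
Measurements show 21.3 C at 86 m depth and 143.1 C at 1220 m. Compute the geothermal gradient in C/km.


dT = 143.1 - 21.3 = 121.8 C
dz = 1220 - 86 = 1134 m
gradient = dT/dz * 1000 = 121.8/1134 * 1000 = 107.4074 C/km

107.4074


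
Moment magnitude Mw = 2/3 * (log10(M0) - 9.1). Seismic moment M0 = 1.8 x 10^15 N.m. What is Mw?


log10(M0) = log10(1.8 x 10^15) = 15.2553
Mw = 2/3 * (15.2553 - 9.1)
= 2/3 * 6.1553
= 4.1

4.1


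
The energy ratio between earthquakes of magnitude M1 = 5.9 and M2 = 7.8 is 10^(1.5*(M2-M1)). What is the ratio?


M2 - M1 = 7.8 - 5.9 = 1.9
1.5 * 1.9 = 2.85
ratio = 10^2.85 = 707.95

707.95


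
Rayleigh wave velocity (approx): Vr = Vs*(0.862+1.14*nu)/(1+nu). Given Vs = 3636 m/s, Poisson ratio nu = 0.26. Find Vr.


Numerator factor = 0.862 + 1.14*0.26 = 1.1584
Denominator = 1 + 0.26 = 1.26
Vr = 3636 * 1.1584 / 1.26 = 3342.81 m/s

3342.81


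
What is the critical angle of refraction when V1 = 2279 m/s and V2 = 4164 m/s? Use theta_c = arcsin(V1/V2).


V1/V2 = 2279/4164 = 0.54731
theta_c = arcsin(0.54731) = 33.1827 degrees

33.1827


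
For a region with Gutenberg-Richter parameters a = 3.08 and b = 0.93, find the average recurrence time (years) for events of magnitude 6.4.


log10(N) = 3.08 - 0.93*6.4 = -2.872
N = 10^-2.872 = 0.001343
T = 1/N = 1/0.001343 = 744.732 years

744.732


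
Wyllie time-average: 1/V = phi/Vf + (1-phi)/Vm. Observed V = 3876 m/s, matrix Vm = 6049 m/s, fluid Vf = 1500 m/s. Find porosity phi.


1/V - 1/Vm = 1/3876 - 1/6049 = 9.268e-05
1/Vf - 1/Vm = 1/1500 - 1/6049 = 0.00050135
phi = 9.268e-05 / 0.00050135 = 0.1849

0.1849


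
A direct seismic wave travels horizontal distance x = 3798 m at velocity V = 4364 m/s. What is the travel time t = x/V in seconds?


t = x / V
= 3798 / 4364
= 0.8703 s

0.8703


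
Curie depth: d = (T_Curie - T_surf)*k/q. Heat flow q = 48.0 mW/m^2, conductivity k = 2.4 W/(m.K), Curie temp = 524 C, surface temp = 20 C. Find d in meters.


T_Curie - T_surf = 524 - 20 = 504 C
Convert q to W/m^2: 48.0 mW/m^2 = 0.048 W/m^2
d = 504 * 2.4 / 0.048 = 25200.0 m

25200.0


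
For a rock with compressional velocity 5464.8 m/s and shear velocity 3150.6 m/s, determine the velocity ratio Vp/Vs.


Vp/Vs = 5464.8 / 3150.6
= 1.7345

1.7345


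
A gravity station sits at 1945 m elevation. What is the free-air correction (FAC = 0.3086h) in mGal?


FAC = 0.3086 * h
= 0.3086 * 1945
= 600.227 mGal

600.227


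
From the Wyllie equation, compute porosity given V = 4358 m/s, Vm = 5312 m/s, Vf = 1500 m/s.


1/V - 1/Vm = 1/4358 - 1/5312 = 4.121e-05
1/Vf - 1/Vm = 1/1500 - 1/5312 = 0.00047841
phi = 4.121e-05 / 0.00047841 = 0.0861

0.0861


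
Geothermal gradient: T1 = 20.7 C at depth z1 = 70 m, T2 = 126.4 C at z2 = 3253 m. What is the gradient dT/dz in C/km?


dT = 126.4 - 20.7 = 105.7 C
dz = 3253 - 70 = 3183 m
gradient = dT/dz * 1000 = 105.7/3183 * 1000 = 33.2077 C/km

33.2077


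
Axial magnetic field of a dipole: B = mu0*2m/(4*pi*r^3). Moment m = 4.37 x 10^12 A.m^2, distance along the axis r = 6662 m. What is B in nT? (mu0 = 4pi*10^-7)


m = 4.37 x 10^12 = 4370000000000 A.m^2
2m = 8740000000000 A.m^2
r^3 = 6662^3 = 295674509528
B = (4pi*10^-7) * 8740000000000 / (4*pi * 295674509528) * 1e9
= 10983007.91695 / 3715555467947.72 * 1e9
= 2955.9532 nT

2955.9532


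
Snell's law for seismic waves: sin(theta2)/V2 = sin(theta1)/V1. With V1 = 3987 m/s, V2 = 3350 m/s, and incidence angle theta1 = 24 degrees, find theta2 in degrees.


sin(theta1) = sin(24 deg) = 0.406737
sin(theta2) = V2/V1 * sin(theta1) = 3350/3987 * 0.406737 = 0.341753
theta2 = arcsin(0.341753) = 19.9837 degrees

19.9837


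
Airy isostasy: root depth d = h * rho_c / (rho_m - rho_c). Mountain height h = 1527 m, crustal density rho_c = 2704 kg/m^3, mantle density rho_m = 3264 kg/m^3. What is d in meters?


rho_m - rho_c = 3264 - 2704 = 560
d = 1527 * 2704 / 560
= 4129008 / 560
= 7373.23 m

7373.23


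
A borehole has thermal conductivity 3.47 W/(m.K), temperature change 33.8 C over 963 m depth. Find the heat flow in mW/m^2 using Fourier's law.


q = k * dT / dz * 1000
= 3.47 * 33.8 / 963 * 1000
= 0.121792 * 1000
= 121.7923 mW/m^2

121.7923


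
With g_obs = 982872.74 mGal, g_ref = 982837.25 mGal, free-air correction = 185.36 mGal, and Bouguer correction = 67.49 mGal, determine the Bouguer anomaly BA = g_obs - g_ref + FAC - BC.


BA = g_obs - g_ref + FAC - BC
= 982872.74 - 982837.25 + 185.36 - 67.49
= 153.36 mGal

153.36


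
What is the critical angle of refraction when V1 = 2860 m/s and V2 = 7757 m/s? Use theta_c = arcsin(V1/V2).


V1/V2 = 2860/7757 = 0.368699
theta_c = arcsin(0.368699) = 21.6354 degrees

21.6354


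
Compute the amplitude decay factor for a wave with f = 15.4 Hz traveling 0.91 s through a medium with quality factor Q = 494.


pi*f*t/Q = pi*15.4*0.91/494 = 0.089122
A/A0 = exp(-0.089122) = 0.914734

0.914734


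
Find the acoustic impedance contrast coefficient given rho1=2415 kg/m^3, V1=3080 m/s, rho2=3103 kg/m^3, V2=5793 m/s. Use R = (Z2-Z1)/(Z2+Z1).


Z1 = 2415 * 3080 = 7438200
Z2 = 3103 * 5793 = 17975679
R = (17975679 - 7438200) / (17975679 + 7438200) = 10537479 / 25413879 = 0.4146

0.4146


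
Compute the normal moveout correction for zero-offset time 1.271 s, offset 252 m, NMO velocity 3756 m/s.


x/Vnmo = 252/3756 = 0.067093
(x/Vnmo)^2 = 0.004501
t0^2 = 1.615441
sqrt(1.615441 + 0.004501) = 1.27277
dt = 1.27277 - 1.271 = 0.00177

0.00177


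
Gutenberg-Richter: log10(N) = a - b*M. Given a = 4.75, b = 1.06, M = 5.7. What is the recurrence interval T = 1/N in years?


log10(N) = 4.75 - 1.06*5.7 = -1.292
N = 10^-1.292 = 0.05105
T = 1/N = 1/0.05105 = 19.5884 years

19.5884


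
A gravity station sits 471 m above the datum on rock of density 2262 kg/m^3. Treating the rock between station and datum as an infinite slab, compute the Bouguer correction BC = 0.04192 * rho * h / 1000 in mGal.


BC = 0.04192 * rho * h / 1000
= 0.04192 * 2262 * 471 / 1000
= 44.6617 mGal

44.6617


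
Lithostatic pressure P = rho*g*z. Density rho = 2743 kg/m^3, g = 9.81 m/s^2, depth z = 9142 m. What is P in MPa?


P = rho * g * z / 1e6
= 2743 * 9.81 * 9142 / 1e6
= 246000523.86 / 1e6
= 246.0005 MPa

246.0005


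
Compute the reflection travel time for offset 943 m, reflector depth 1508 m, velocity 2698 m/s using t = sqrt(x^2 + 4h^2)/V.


x^2 + 4h^2 = 943^2 + 4*1508^2 = 889249 + 9096256 = 9985505
sqrt(9985505) = 3159.985
t = 3159.985 / 2698 = 1.1712 s

1.1712


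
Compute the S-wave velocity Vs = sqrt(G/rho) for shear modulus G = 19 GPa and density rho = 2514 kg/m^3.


Convert G to Pa: G = 19e9 Pa
Compute G/rho = 19e9 / 2514 = 7557677.0088
Vs = sqrt(7557677.0088) = 2749.12 m/s

2749.12


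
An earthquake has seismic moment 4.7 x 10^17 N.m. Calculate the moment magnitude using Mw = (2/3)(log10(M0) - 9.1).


log10(M0) = log10(4.7 x 10^17) = 17.6721
Mw = 2/3 * (17.6721 - 9.1)
= 2/3 * 8.5721
= 5.71

5.71


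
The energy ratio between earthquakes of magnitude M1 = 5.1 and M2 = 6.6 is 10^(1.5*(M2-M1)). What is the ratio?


M2 - M1 = 6.6 - 5.1 = 1.5
1.5 * 1.5 = 2.25
ratio = 10^2.25 = 177.83

177.83


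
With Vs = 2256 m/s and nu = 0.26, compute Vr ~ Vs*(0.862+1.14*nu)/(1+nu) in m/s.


Numerator factor = 0.862 + 1.14*0.26 = 1.1584
Denominator = 1 + 0.26 = 1.26
Vr = 2256 * 1.1584 / 1.26 = 2074.09 m/s

2074.09


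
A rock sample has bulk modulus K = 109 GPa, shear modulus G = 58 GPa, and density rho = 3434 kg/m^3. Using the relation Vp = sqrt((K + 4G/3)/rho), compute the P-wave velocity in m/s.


First compute the effective modulus:
K + 4G/3 = 109e9 + 4*58e9/3 = 186333333333.33 Pa
Then divide by density:
186333333333.33 / 3434 = 54261308.4838 Pa/(kg/m^3)
Take the square root:
Vp = sqrt(54261308.4838) = 7366.23 m/s

7366.23


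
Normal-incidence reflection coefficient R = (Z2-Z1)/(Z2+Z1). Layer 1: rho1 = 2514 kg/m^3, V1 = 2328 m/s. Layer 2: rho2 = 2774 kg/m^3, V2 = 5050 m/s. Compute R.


Z1 = 2514 * 2328 = 5852592
Z2 = 2774 * 5050 = 14008700
R = (14008700 - 5852592) / (14008700 + 5852592) = 8156108 / 19861292 = 0.4107

0.4107


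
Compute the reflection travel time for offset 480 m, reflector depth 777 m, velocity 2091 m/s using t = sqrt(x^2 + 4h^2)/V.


x^2 + 4h^2 = 480^2 + 4*777^2 = 230400 + 2414916 = 2645316
sqrt(2645316) = 1626.4427
t = 1626.4427 / 2091 = 0.7778 s

0.7778


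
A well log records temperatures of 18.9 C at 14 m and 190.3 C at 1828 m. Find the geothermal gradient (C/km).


dT = 190.3 - 18.9 = 171.4 C
dz = 1828 - 14 = 1814 m
gradient = dT/dz * 1000 = 171.4/1814 * 1000 = 94.4873 C/km

94.4873


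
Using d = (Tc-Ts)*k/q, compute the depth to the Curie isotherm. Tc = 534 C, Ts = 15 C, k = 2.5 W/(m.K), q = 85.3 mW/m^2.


T_Curie - T_surf = 534 - 15 = 519 C
Convert q to W/m^2: 85.3 mW/m^2 = 0.0853 W/m^2
d = 519 * 2.5 / 0.0853 = 15211.02 m

15211.02


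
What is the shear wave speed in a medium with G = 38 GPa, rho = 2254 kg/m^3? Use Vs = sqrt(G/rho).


Convert G to Pa: G = 38e9 Pa
Compute G/rho = 38e9 / 2254 = 16858917.48
Vs = sqrt(16858917.48) = 4105.96 m/s

4105.96


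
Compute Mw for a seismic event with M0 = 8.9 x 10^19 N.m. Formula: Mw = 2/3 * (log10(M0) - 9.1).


log10(M0) = log10(8.9 x 10^19) = 19.9494
Mw = 2/3 * (19.9494 - 9.1)
= 2/3 * 10.8494
= 7.23

7.23


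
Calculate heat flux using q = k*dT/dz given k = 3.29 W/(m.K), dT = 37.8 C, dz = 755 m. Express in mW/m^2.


q = k * dT / dz * 1000
= 3.29 * 37.8 / 755 * 1000
= 0.164718 * 1000
= 164.7179 mW/m^2

164.7179


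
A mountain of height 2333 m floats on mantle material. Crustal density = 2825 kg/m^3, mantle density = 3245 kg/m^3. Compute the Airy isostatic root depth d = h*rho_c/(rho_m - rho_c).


rho_m - rho_c = 3245 - 2825 = 420
d = 2333 * 2825 / 420
= 6590725 / 420
= 15692.2 m

15692.2


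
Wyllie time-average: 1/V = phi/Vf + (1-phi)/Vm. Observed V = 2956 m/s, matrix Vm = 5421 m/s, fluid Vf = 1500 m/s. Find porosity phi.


1/V - 1/Vm = 1/2956 - 1/5421 = 0.00015383
1/Vf - 1/Vm = 1/1500 - 1/5421 = 0.0004822
phi = 0.00015383 / 0.0004822 = 0.319

0.319


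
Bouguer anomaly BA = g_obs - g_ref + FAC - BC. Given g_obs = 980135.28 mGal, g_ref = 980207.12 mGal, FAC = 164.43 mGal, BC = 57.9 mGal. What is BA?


BA = g_obs - g_ref + FAC - BC
= 980135.28 - 980207.12 + 164.43 - 57.9
= 34.69 mGal

34.69


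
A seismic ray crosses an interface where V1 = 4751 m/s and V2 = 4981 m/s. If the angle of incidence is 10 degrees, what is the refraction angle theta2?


sin(theta1) = sin(10 deg) = 0.173648
sin(theta2) = V2/V1 * sin(theta1) = 4981/4751 * 0.173648 = 0.182055
theta2 = arcsin(0.182055) = 10.4895 degrees

10.4895


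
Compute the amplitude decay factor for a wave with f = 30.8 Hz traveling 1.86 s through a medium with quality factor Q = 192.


pi*f*t/Q = pi*30.8*1.86/192 = 0.937373
A/A0 = exp(-0.937373) = 0.391655

0.391655


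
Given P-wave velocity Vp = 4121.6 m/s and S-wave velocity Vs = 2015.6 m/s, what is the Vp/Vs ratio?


Vp/Vs = 4121.6 / 2015.6
= 2.0449

2.0449


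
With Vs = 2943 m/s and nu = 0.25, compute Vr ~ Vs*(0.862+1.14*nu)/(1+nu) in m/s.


Numerator factor = 0.862 + 1.14*0.25 = 1.147
Denominator = 1 + 0.25 = 1.25
Vr = 2943 * 1.147 / 1.25 = 2700.5 m/s

2700.5


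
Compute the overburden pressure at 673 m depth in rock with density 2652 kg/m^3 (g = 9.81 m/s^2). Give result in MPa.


P = rho * g * z / 1e6
= 2652 * 9.81 * 673 / 1e6
= 17508848.76 / 1e6
= 17.5088 MPa

17.5088


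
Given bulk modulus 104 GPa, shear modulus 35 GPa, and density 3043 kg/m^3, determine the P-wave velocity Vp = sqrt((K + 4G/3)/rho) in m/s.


First compute the effective modulus:
K + 4G/3 = 104e9 + 4*35e9/3 = 150666666666.67 Pa
Then divide by density:
150666666666.67 / 3043 = 49512542.4471 Pa/(kg/m^3)
Take the square root:
Vp = sqrt(49512542.4471) = 7036.51 m/s

7036.51


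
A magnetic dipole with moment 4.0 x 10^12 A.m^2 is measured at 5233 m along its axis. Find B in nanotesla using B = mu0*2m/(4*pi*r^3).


m = 4.0 x 10^12 = 4000000000000 A.m^2
2m = 8000000000000 A.m^2
r^3 = 5233^3 = 143301984337
B = (4pi*10^-7) * 8000000000000 / (4*pi * 143301984337) * 1e9
= 10053096.491487 / 1800785844951.84 * 1e9
= 5582.6163 nT

5582.6163


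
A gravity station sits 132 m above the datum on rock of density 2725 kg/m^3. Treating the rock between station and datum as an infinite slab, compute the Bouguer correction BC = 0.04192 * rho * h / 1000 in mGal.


BC = 0.04192 * rho * h / 1000
= 0.04192 * 2725 * 132 / 1000
= 15.0786 mGal

15.0786


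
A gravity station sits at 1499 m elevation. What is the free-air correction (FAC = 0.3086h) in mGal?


FAC = 0.3086 * h
= 0.3086 * 1499
= 462.5914 mGal

462.5914


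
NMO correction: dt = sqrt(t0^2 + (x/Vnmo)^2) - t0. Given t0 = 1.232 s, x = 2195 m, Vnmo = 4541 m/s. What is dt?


x/Vnmo = 2195/4541 = 0.483374
(x/Vnmo)^2 = 0.23365
t0^2 = 1.517824
sqrt(1.517824 + 0.23365) = 1.323433
dt = 1.323433 - 1.232 = 0.091433

0.091433


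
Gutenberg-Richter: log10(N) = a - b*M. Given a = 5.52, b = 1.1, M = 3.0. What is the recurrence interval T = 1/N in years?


log10(N) = 5.52 - 1.1*3.0 = 2.22
N = 10^2.22 = 165.958691
T = 1/N = 1/165.958691 = 0.006 years

0.006


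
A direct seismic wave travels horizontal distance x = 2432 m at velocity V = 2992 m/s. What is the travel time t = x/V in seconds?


t = x / V
= 2432 / 2992
= 0.8128 s

0.8128


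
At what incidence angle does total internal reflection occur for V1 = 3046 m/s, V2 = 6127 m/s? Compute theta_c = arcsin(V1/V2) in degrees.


V1/V2 = 3046/6127 = 0.497144
theta_c = arcsin(0.497144) = 29.8112 degrees

29.8112


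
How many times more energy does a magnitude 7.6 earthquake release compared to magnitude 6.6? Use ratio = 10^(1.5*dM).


M2 - M1 = 7.6 - 6.6 = 1.0
1.5 * 1.0 = 1.5
ratio = 10^1.5 = 31.62

31.62


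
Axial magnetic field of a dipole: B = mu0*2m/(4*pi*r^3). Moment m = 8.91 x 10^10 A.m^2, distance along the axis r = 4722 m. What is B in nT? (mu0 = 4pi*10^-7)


m = 8.91 x 10^10 = 89100000000 A.m^2
2m = 178200000000 A.m^2
r^3 = 4722^3 = 105287775048
B = (4pi*10^-7) * 178200000000 / (4*pi * 105287775048) * 1e9
= 223932.724348 / 1323085202414.45 * 1e9
= 169.2504 nT

169.2504


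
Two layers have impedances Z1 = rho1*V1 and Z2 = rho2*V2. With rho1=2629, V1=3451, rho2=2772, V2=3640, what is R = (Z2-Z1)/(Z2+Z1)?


Z1 = 2629 * 3451 = 9072679
Z2 = 2772 * 3640 = 10090080
R = (10090080 - 9072679) / (10090080 + 9072679) = 1017401 / 19162759 = 0.0531

0.0531


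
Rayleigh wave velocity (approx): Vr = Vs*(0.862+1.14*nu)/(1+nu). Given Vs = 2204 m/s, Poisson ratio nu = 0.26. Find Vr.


Numerator factor = 0.862 + 1.14*0.26 = 1.1584
Denominator = 1 + 0.26 = 1.26
Vr = 2204 * 1.1584 / 1.26 = 2026.28 m/s

2026.28


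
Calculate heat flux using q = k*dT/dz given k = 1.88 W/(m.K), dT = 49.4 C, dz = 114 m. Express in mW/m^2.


q = k * dT / dz * 1000
= 1.88 * 49.4 / 114 * 1000
= 0.814667 * 1000
= 814.6667 mW/m^2

814.6667


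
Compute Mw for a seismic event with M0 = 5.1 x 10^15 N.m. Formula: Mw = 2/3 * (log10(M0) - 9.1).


log10(M0) = log10(5.1 x 10^15) = 15.7076
Mw = 2/3 * (15.7076 - 9.1)
= 2/3 * 6.6076
= 4.41

4.41


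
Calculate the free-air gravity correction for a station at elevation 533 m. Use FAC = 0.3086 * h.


FAC = 0.3086 * h
= 0.3086 * 533
= 164.4838 mGal

164.4838


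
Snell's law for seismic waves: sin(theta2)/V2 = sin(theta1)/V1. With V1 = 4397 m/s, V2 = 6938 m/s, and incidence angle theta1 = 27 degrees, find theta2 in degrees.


sin(theta1) = sin(27 deg) = 0.45399
sin(theta2) = V2/V1 * sin(theta1) = 6938/4397 * 0.45399 = 0.716349
theta2 = arcsin(0.716349) = 45.7539 degrees

45.7539


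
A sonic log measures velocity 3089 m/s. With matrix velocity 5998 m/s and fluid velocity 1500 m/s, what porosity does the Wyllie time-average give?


1/V - 1/Vm = 1/3089 - 1/5998 = 0.00015701
1/Vf - 1/Vm = 1/1500 - 1/5998 = 0.00049994
phi = 0.00015701 / 0.00049994 = 0.314

0.314


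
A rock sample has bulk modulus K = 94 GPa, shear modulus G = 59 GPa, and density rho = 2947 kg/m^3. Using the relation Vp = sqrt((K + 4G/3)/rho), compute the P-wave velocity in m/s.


First compute the effective modulus:
K + 4G/3 = 94e9 + 4*59e9/3 = 172666666666.67 Pa
Then divide by density:
172666666666.67 / 2947 = 58590657.1655 Pa/(kg/m^3)
Take the square root:
Vp = sqrt(58590657.1655) = 7654.45 m/s

7654.45


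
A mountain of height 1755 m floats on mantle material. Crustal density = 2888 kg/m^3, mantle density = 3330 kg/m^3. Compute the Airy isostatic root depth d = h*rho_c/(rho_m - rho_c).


rho_m - rho_c = 3330 - 2888 = 442
d = 1755 * 2888 / 442
= 5068440 / 442
= 11467.06 m

11467.06


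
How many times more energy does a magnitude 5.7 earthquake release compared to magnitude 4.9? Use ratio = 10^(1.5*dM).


M2 - M1 = 5.7 - 4.9 = 0.8
1.5 * 0.8 = 1.2
ratio = 10^1.2 = 15.85

15.85


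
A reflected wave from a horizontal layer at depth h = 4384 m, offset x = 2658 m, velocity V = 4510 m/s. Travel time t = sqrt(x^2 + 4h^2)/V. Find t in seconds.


x^2 + 4h^2 = 2658^2 + 4*4384^2 = 7064964 + 76877824 = 83942788
sqrt(83942788) = 9162.0297
t = 9162.0297 / 4510 = 2.0315 s

2.0315


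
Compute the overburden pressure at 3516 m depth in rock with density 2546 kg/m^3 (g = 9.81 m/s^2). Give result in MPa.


P = rho * g * z / 1e6
= 2546 * 9.81 * 3516 / 1e6
= 87816530.16 / 1e6
= 87.8165 MPa

87.8165


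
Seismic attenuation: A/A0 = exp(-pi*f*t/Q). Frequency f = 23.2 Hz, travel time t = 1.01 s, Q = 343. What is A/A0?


pi*f*t/Q = pi*23.2*1.01/343 = 0.214617
A/A0 = exp(-0.214617) = 0.80685

0.80685


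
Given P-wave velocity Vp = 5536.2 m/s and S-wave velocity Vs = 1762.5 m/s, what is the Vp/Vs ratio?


Vp/Vs = 5536.2 / 1762.5
= 3.1411

3.1411


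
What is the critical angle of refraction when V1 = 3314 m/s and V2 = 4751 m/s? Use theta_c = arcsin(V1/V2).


V1/V2 = 3314/4751 = 0.697537
theta_c = arcsin(0.697537) = 44.2298 degrees

44.2298


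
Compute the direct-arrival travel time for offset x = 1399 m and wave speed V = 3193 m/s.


t = x / V
= 1399 / 3193
= 0.4381 s

0.4381


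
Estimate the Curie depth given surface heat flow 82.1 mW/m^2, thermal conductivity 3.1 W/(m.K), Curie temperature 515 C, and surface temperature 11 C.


T_Curie - T_surf = 515 - 11 = 504 C
Convert q to W/m^2: 82.1 mW/m^2 = 0.0821 W/m^2
d = 504 * 3.1 / 0.0821 = 19030.45 m

19030.45


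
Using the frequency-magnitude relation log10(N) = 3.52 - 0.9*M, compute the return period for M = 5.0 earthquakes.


log10(N) = 3.52 - 0.9*5.0 = -0.98
N = 10^-0.98 = 0.104713
T = 1/N = 1/0.104713 = 9.5499 years

9.5499


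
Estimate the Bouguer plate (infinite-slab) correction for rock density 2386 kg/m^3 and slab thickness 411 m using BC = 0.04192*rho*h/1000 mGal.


BC = 0.04192 * rho * h / 1000
= 0.04192 * 2386 * 411 / 1000
= 41.1087 mGal

41.1087


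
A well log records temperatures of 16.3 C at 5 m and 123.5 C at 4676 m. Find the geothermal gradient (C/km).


dT = 123.5 - 16.3 = 107.2 C
dz = 4676 - 5 = 4671 m
gradient = dT/dz * 1000 = 107.2/4671 * 1000 = 22.9501 C/km

22.9501


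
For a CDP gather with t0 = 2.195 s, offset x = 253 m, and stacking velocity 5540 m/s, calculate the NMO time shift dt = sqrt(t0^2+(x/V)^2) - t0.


x/Vnmo = 253/5540 = 0.045668
(x/Vnmo)^2 = 0.002086
t0^2 = 4.818025
sqrt(4.818025 + 0.002086) = 2.195475
dt = 2.195475 - 2.195 = 0.000475

4.750000e-04


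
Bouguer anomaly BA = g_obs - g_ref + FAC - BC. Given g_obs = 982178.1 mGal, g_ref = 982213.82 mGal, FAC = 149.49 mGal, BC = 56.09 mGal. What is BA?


BA = g_obs - g_ref + FAC - BC
= 982178.1 - 982213.82 + 149.49 - 56.09
= 57.68 mGal

57.68


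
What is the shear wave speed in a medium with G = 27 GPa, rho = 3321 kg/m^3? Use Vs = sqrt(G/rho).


Convert G to Pa: G = 27e9 Pa
Compute G/rho = 27e9 / 3321 = 8130081.3008
Vs = sqrt(8130081.3008) = 2851.33 m/s

2851.33


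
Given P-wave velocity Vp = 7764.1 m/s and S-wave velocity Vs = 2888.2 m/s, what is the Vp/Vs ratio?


Vp/Vs = 7764.1 / 2888.2
= 2.6882

2.6882


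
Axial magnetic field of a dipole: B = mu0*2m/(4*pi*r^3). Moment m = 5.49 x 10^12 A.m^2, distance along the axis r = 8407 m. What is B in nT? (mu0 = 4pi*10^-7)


m = 5.49 x 10^12 = 5490000000000 A.m^2
2m = 10980000000000 A.m^2
r^3 = 8407^3 = 594186995143
B = (4pi*10^-7) * 10980000000000 / (4*pi * 594186995143) * 1e9
= 13797874.934566 / 7466773995199.37 * 1e9
= 1847.9031 nT

1847.9031


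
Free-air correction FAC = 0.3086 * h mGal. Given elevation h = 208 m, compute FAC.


FAC = 0.3086 * h
= 0.3086 * 208
= 64.1888 mGal

64.1888


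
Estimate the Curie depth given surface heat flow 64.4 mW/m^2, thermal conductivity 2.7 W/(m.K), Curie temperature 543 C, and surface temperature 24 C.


T_Curie - T_surf = 543 - 24 = 519 C
Convert q to W/m^2: 64.4 mW/m^2 = 0.0644 W/m^2
d = 519 * 2.7 / 0.0644 = 21759.32 m

21759.32


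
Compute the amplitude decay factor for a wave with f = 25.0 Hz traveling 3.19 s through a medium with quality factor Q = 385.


pi*f*t/Q = pi*25.0*3.19/385 = 0.650758
A/A0 = exp(-0.650758) = 0.52165

0.52165


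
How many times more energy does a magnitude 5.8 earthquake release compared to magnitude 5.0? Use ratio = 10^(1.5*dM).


M2 - M1 = 5.8 - 5.0 = 0.8
1.5 * 0.8 = 1.2
ratio = 10^1.2 = 15.85

15.85


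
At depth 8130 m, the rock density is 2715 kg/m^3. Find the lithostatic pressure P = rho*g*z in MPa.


P = rho * g * z / 1e6
= 2715 * 9.81 * 8130 / 1e6
= 216535639.5 / 1e6
= 216.5356 MPa

216.5356


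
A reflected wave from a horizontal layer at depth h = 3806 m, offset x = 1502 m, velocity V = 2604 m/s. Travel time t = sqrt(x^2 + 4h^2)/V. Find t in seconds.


x^2 + 4h^2 = 1502^2 + 4*3806^2 = 2256004 + 57942544 = 60198548
sqrt(60198548) = 7758.7723
t = 7758.7723 / 2604 = 2.9796 s

2.9796


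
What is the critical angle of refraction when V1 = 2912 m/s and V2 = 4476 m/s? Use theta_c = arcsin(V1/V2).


V1/V2 = 2912/4476 = 0.650581
theta_c = arcsin(0.650581) = 40.5854 degrees

40.5854


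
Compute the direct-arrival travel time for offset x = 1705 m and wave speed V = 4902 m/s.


t = x / V
= 1705 / 4902
= 0.3478 s

0.3478


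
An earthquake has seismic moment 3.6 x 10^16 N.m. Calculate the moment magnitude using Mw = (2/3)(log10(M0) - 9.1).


log10(M0) = log10(3.6 x 10^16) = 16.5563
Mw = 2/3 * (16.5563 - 9.1)
= 2/3 * 7.4563
= 4.97

4.97


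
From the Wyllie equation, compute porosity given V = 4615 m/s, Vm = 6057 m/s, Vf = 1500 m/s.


1/V - 1/Vm = 1/4615 - 1/6057 = 5.159e-05
1/Vf - 1/Vm = 1/1500 - 1/6057 = 0.00050157
phi = 5.159e-05 / 0.00050157 = 0.1029

0.1029


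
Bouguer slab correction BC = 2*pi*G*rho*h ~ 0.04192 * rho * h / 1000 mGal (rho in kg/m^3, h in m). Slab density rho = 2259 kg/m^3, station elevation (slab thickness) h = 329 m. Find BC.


BC = 0.04192 * rho * h / 1000
= 0.04192 * 2259 * 329 / 1000
= 31.1554 mGal

31.1554


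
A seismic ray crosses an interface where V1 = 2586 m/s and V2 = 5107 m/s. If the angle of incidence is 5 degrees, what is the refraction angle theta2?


sin(theta1) = sin(5 deg) = 0.087156
sin(theta2) = V2/V1 * sin(theta1) = 5107/2586 * 0.087156 = 0.172121
theta2 = arcsin(0.172121) = 9.9111 degrees

9.9111


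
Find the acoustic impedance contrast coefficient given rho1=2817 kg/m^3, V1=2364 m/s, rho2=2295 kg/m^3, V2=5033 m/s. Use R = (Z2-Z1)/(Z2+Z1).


Z1 = 2817 * 2364 = 6659388
Z2 = 2295 * 5033 = 11550735
R = (11550735 - 6659388) / (11550735 + 6659388) = 4891347 / 18210123 = 0.2686

0.2686


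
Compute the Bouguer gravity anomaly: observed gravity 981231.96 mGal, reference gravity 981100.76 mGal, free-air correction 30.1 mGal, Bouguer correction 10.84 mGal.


BA = g_obs - g_ref + FAC - BC
= 981231.96 - 981100.76 + 30.1 - 10.84
= 150.46 mGal

150.46


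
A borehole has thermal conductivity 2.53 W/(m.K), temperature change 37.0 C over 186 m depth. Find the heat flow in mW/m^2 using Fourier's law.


q = k * dT / dz * 1000
= 2.53 * 37.0 / 186 * 1000
= 0.50328 * 1000
= 503.2796 mW/m^2

503.2796


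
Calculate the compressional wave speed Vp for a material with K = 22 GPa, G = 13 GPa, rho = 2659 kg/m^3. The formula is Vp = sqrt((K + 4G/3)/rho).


First compute the effective modulus:
K + 4G/3 = 22e9 + 4*13e9/3 = 39333333333.33 Pa
Then divide by density:
39333333333.33 / 2659 = 14792528.5195 Pa/(kg/m^3)
Take the square root:
Vp = sqrt(14792528.5195) = 3846.11 m/s

3846.11


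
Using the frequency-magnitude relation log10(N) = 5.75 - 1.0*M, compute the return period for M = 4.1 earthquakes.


log10(N) = 5.75 - 1.0*4.1 = 1.65
N = 10^1.65 = 44.668359
T = 1/N = 1/44.668359 = 0.0224 years

0.0224


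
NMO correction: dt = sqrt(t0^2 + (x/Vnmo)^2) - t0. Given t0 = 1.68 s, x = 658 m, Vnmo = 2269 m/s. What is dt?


x/Vnmo = 658/2269 = 0.289996
(x/Vnmo)^2 = 0.084097
t0^2 = 2.8224
sqrt(2.8224 + 0.084097) = 1.704845
dt = 1.704845 - 1.68 = 0.024845

0.024845


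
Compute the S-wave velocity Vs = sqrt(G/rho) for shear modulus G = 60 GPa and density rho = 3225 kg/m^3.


Convert G to Pa: G = 60e9 Pa
Compute G/rho = 60e9 / 3225 = 18604651.1628
Vs = sqrt(18604651.1628) = 4313.31 m/s

4313.31


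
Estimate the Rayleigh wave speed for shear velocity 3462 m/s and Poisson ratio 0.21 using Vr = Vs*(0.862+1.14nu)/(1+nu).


Numerator factor = 0.862 + 1.14*0.21 = 1.1014
Denominator = 1 + 0.21 = 1.21
Vr = 3462 * 1.1014 / 1.21 = 3151.28 m/s

3151.28


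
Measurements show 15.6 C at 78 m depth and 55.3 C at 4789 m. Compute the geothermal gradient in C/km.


dT = 55.3 - 15.6 = 39.7 C
dz = 4789 - 78 = 4711 m
gradient = dT/dz * 1000 = 39.7/4711 * 1000 = 8.4271 C/km

8.4271


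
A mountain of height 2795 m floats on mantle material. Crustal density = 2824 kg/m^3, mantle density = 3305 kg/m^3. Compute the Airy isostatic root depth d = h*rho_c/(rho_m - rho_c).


rho_m - rho_c = 3305 - 2824 = 481
d = 2795 * 2824 / 481
= 7893080 / 481
= 16409.73 m

16409.73


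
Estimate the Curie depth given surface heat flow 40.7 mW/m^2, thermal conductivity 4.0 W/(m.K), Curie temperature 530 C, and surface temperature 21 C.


T_Curie - T_surf = 530 - 21 = 509 C
Convert q to W/m^2: 40.7 mW/m^2 = 0.0407 W/m^2
d = 509 * 4.0 / 0.0407 = 50024.57 m

50024.57


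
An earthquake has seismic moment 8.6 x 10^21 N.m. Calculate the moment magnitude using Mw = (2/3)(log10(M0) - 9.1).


log10(M0) = log10(8.6 x 10^21) = 21.9345
Mw = 2/3 * (21.9345 - 9.1)
= 2/3 * 12.8345
= 8.56

8.56


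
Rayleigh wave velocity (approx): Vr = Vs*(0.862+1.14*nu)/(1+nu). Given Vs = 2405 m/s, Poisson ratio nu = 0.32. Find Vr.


Numerator factor = 0.862 + 1.14*0.32 = 1.2268
Denominator = 1 + 0.32 = 1.32
Vr = 2405 * 1.2268 / 1.32 = 2235.19 m/s

2235.19


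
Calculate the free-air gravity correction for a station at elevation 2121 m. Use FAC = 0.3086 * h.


FAC = 0.3086 * h
= 0.3086 * 2121
= 654.5406 mGal

654.5406


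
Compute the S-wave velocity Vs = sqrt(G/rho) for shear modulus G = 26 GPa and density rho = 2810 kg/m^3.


Convert G to Pa: G = 26e9 Pa
Compute G/rho = 26e9 / 2810 = 9252669.0391
Vs = sqrt(9252669.0391) = 3041.82 m/s

3041.82


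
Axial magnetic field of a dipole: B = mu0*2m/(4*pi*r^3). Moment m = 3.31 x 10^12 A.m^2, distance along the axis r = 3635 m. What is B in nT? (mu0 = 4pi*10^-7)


m = 3.31 x 10^12 = 3310000000000 A.m^2
2m = 6620000000000 A.m^2
r^3 = 3635^3 = 48030072875
B = (4pi*10^-7) * 6620000000000 / (4*pi * 48030072875) * 1e9
= 8318937.346706 / 603563696381.93 * 1e9
= 13783.0313 nT

13783.0313


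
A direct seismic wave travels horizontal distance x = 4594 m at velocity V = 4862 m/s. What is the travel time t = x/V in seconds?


t = x / V
= 4594 / 4862
= 0.9449 s

0.9449


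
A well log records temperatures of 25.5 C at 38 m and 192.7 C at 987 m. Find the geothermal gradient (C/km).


dT = 192.7 - 25.5 = 167.2 C
dz = 987 - 38 = 949 m
gradient = dT/dz * 1000 = 167.2/949 * 1000 = 176.1855 C/km

176.1855


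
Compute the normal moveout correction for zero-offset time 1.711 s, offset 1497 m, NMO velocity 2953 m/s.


x/Vnmo = 1497/2953 = 0.506942
(x/Vnmo)^2 = 0.25699
t0^2 = 2.927521
sqrt(2.927521 + 0.25699) = 1.78452
dt = 1.78452 - 1.711 = 0.07352

0.07352


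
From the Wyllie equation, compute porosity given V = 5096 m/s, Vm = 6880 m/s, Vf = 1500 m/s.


1/V - 1/Vm = 1/5096 - 1/6880 = 5.088e-05
1/Vf - 1/Vm = 1/1500 - 1/6880 = 0.00052132
phi = 5.088e-05 / 0.00052132 = 0.0976

0.0976


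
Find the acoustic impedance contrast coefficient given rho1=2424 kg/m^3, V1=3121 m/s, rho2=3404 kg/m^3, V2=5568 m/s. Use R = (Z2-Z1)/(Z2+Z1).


Z1 = 2424 * 3121 = 7565304
Z2 = 3404 * 5568 = 18953472
R = (18953472 - 7565304) / (18953472 + 7565304) = 11388168 / 26518776 = 0.4294

0.4294


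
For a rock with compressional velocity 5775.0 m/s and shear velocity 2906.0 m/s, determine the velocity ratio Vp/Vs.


Vp/Vs = 5775.0 / 2906.0
= 1.9873

1.9873


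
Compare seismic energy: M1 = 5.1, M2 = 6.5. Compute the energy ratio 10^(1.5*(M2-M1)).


M2 - M1 = 6.5 - 5.1 = 1.4
1.5 * 1.4 = 2.1
ratio = 10^2.1 = 125.89

125.89


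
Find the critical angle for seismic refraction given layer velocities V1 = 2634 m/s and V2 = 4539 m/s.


V1/V2 = 2634/4539 = 0.580304
theta_c = arcsin(0.580304) = 35.4719 degrees

35.4719
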